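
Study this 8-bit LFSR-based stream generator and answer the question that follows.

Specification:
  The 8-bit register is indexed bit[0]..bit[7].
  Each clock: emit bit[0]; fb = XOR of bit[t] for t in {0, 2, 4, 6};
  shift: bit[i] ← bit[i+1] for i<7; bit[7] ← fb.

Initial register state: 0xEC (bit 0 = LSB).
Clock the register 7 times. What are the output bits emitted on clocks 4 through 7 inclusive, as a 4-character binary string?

1011

reg_0 = 0xEC
clock 1: out=0, reg = 0x76
clock 2: out=0, reg = 0xBB
clock 3: out=1, reg = 0x5D
clock 4: out=1, reg = 0x2E
clock 5: out=0, reg = 0x97
clock 6: out=1, reg = 0xCB
clock 7: out=1, reg = 0x65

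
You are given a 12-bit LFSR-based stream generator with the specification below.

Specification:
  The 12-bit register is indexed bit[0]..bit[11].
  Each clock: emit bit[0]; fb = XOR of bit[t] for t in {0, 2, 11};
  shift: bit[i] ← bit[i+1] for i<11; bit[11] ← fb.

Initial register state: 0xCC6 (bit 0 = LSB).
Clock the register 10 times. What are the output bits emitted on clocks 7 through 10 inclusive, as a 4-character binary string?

reg_0 = 0xCC6
clock 1: out=0, reg = 0x663
clock 2: out=1, reg = 0xB31
clock 3: out=1, reg = 0x598
clock 4: out=0, reg = 0x2CC
clock 5: out=0, reg = 0x966
clock 6: out=0, reg = 0x4B3
clock 7: out=1, reg = 0xA59
clock 8: out=1, reg = 0x52C
clock 9: out=0, reg = 0xA96
clock 10: out=0, reg = 0x54B

1100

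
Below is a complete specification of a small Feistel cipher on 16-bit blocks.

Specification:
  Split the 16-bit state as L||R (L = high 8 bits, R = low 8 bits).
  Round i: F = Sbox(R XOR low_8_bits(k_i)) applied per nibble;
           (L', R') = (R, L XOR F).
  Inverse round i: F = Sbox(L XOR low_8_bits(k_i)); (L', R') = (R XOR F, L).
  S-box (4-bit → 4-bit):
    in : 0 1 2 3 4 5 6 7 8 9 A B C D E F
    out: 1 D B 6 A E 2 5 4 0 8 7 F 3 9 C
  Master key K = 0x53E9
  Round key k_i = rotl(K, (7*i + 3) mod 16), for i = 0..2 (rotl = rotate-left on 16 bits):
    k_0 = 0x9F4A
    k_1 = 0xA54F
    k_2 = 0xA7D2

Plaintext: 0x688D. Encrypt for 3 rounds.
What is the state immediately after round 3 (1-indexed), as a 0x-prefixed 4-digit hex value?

0xB6B7

s_0 = plaintext = 0x688D
s_1 = Round(s_0, k_0) = 0x8D9D
s_2 = Round(s_1, k_1) = 0x9DB6
s_3 = Round(s_2, k_2) = 0xB6B7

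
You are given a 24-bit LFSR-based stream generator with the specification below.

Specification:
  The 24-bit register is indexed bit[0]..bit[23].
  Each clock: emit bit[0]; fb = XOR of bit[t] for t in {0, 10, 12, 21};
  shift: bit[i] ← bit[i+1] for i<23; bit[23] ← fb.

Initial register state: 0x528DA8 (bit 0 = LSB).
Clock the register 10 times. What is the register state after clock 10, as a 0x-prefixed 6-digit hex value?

0xDA54A3

reg_0 = 0x528DA8
clock 1: out=0, reg = 0xA946D4
clock 2: out=0, reg = 0x54A36A
clock 3: out=0, reg = 0x2A51B5
clock 4: out=1, reg = 0x9528DA
clock 5: out=0, reg = 0x4A946D
clock 6: out=1, reg = 0xA54A36
clock 7: out=0, reg = 0xD2A51B
clock 8: out=1, reg = 0x69528D
clock 9: out=1, reg = 0xB4A946
clock 10: out=0, reg = 0xDA54A3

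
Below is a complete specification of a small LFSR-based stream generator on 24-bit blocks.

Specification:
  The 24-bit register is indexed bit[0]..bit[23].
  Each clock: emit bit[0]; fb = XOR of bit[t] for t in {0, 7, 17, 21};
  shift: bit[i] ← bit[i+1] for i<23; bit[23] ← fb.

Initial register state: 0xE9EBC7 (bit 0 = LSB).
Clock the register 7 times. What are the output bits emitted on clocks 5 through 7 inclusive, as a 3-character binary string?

001

reg_0 = 0xE9EBC7
clock 1: out=1, reg = 0xF4F5E3
clock 2: out=1, reg = 0xFA7AF1
clock 3: out=1, reg = 0x7D3D78
clock 4: out=0, reg = 0xBE9EBC
clock 5: out=0, reg = 0xDF4F5E
clock 6: out=0, reg = 0xEFA7AF
clock 7: out=1, reg = 0x77D3D7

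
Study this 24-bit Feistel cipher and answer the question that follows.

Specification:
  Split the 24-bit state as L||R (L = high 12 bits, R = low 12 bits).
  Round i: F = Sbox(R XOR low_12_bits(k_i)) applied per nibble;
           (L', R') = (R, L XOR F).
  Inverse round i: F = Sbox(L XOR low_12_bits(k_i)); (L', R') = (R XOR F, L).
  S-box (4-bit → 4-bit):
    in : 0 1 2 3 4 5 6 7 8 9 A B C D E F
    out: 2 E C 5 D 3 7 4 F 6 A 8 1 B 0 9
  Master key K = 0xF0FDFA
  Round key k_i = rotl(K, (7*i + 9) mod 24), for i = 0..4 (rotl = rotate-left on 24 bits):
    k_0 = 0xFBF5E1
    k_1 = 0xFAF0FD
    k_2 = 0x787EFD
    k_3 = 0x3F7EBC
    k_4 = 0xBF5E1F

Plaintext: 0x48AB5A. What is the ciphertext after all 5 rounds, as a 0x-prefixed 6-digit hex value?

s_0 = plaintext = 0x48AB5A
s_1 = Round(s_0, k_0) = 0xB5A402
s_2 = Round(s_1, k_1) = 0x4026C3
s_3 = Round(s_2, k_2) = 0x6C3B52
s_4 = Round(s_3, k_3) = 0xB525C3
s_5 = Round(s_4, k_4) = 0x5C33E3

0x5C33E3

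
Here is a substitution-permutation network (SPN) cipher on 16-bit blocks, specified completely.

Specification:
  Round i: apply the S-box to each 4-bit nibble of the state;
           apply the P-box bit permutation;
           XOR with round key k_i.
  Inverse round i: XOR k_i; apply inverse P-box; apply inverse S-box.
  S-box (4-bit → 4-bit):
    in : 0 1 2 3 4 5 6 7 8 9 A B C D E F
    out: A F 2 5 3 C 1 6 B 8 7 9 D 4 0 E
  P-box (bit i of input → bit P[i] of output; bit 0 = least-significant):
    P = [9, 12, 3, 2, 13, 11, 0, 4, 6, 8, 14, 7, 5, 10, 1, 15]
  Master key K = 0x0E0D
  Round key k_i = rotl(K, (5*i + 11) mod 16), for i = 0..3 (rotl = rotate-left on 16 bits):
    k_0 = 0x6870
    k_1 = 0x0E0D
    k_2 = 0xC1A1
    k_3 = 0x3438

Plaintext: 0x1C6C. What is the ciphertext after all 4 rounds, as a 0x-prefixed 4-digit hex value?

0x036D

s_0 = plaintext = 0x1C6C
s_1 = Round(s_0, k_0) = 0x8E9E
s_2 = Round(s_1, k_1) = 0x8A3D
s_3 = Round(s_2, k_2) = 0x24C8
s_4 = Round(s_3, k_3) = 0x036D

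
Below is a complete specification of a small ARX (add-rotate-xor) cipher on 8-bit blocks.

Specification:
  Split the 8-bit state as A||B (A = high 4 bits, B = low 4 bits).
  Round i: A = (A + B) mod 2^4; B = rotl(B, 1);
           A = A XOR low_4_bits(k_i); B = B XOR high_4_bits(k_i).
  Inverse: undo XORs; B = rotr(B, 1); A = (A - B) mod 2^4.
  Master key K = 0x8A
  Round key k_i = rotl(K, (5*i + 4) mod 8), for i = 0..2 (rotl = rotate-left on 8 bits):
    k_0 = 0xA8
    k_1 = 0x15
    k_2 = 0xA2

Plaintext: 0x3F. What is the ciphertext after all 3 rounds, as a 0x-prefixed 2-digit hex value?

0x7D

s_0 = plaintext = 0x3F
s_1 = Round(s_0, k_0) = 0xA5
s_2 = Round(s_1, k_1) = 0xAB
s_3 = Round(s_2, k_2) = 0x7D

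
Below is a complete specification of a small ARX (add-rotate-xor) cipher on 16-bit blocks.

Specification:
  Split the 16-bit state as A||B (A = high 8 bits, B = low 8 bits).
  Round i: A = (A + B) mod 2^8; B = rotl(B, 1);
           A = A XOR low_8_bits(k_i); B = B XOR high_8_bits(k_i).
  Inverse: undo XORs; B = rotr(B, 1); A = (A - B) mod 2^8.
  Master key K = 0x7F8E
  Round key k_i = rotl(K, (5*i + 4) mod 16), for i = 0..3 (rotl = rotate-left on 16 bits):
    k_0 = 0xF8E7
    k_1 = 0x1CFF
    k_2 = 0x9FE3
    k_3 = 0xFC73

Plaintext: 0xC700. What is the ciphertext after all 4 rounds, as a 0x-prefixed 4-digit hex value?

s_0 = plaintext = 0xC700
s_1 = Round(s_0, k_0) = 0x20F8
s_2 = Round(s_1, k_1) = 0xE7ED
s_3 = Round(s_2, k_2) = 0x3744
s_4 = Round(s_3, k_3) = 0x0874

0x0874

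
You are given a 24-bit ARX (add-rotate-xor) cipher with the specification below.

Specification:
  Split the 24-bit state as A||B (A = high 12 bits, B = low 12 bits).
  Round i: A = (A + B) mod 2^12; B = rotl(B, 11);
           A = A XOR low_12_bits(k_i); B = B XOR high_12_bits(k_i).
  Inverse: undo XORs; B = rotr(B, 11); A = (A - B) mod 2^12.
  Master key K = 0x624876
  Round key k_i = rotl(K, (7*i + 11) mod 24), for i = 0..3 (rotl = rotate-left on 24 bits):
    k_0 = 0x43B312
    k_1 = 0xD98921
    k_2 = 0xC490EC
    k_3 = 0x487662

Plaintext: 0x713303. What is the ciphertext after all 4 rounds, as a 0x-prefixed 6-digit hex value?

0xD91C72

s_0 = plaintext = 0x713303
s_1 = Round(s_0, k_0) = 0x904DBA
s_2 = Round(s_1, k_1) = 0xF9FB45
s_3 = Round(s_2, k_2) = 0xA081EB
s_4 = Round(s_3, k_3) = 0xD91C72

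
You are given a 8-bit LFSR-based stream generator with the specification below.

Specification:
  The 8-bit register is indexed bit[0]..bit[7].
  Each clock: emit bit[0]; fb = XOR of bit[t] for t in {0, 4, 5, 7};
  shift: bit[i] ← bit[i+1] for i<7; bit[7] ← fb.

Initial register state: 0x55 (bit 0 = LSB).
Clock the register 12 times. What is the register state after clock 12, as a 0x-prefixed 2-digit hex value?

reg_0 = 0x55
clock 1: out=1, reg = 0x2A
clock 2: out=0, reg = 0x95
clock 3: out=1, reg = 0xCA
clock 4: out=0, reg = 0xE5
clock 5: out=1, reg = 0xF2
clock 6: out=0, reg = 0xF9
clock 7: out=1, reg = 0x7C
clock 8: out=0, reg = 0x3E
clock 9: out=0, reg = 0x1F
clock 10: out=1, reg = 0x0F
clock 11: out=1, reg = 0x87
clock 12: out=1, reg = 0x43

0x43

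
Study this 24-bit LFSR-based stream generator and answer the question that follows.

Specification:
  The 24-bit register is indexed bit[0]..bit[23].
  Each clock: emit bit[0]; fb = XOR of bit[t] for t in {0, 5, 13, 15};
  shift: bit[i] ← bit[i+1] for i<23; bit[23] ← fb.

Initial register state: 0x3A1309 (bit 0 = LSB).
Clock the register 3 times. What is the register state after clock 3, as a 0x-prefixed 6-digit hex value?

reg_0 = 0x3A1309
clock 1: out=1, reg = 0x9D0984
clock 2: out=0, reg = 0x4E84C2
clock 3: out=0, reg = 0xA74261

0xA74261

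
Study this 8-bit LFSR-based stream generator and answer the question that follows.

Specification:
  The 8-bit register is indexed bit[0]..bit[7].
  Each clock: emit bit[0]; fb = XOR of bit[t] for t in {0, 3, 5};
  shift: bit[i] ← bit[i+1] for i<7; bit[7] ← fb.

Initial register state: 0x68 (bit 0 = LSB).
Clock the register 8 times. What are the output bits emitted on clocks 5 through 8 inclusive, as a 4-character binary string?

0110

reg_0 = 0x68
clock 1: out=0, reg = 0x34
clock 2: out=0, reg = 0x9A
clock 3: out=0, reg = 0xCD
clock 4: out=1, reg = 0x66
clock 5: out=0, reg = 0xB3
clock 6: out=1, reg = 0x59
clock 7: out=1, reg = 0x2C
clock 8: out=0, reg = 0x16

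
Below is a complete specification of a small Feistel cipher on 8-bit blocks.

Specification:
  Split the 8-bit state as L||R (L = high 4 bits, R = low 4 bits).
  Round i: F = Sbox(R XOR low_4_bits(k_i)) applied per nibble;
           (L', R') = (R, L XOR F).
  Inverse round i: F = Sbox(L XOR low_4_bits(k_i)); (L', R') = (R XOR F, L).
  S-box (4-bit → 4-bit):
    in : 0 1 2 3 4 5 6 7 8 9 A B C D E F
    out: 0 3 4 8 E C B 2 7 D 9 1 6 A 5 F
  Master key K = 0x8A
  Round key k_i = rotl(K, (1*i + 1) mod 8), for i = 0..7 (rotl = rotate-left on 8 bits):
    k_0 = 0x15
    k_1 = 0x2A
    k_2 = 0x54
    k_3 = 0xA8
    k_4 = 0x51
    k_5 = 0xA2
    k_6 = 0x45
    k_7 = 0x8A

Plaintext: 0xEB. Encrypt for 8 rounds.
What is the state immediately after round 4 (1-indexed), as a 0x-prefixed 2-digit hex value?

s_0 = plaintext = 0xEB
s_1 = Round(s_0, k_0) = 0xBB
s_2 = Round(s_1, k_1) = 0xB8
s_3 = Round(s_2, k_2) = 0x8D
s_4 = Round(s_3, k_3) = 0xD4
s_5 = Round(s_4, k_4) = 0x41
s_6 = Round(s_5, k_5) = 0x1C
s_7 = Round(s_6, k_6) = 0xCC
s_8 = Round(s_7, k_7) = 0xC7

0xD4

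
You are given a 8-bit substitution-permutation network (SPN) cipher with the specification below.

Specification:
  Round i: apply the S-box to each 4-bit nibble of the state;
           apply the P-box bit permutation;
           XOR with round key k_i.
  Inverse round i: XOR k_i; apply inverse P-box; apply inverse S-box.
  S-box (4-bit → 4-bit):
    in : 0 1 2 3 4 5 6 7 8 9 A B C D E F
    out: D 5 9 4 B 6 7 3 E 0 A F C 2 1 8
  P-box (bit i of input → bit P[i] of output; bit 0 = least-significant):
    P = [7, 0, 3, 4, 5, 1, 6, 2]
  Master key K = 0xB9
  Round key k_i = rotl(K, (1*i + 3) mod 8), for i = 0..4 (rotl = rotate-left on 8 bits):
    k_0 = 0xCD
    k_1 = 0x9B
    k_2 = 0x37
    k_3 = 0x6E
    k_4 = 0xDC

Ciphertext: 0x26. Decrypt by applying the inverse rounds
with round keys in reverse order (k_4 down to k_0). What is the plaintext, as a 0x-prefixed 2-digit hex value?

0x30

s_0 = ciphertext = 0x26
s_1 = InvRound(s_0, k_4) = 0x60
s_2 = InvRound(s_1, k_3) = 0xA3
s_3 = InvRound(s_2, k_2) = 0xF2
s_4 = InvRound(s_3, k_1) = 0x15
s_5 = InvRound(s_4, k_0) = 0x30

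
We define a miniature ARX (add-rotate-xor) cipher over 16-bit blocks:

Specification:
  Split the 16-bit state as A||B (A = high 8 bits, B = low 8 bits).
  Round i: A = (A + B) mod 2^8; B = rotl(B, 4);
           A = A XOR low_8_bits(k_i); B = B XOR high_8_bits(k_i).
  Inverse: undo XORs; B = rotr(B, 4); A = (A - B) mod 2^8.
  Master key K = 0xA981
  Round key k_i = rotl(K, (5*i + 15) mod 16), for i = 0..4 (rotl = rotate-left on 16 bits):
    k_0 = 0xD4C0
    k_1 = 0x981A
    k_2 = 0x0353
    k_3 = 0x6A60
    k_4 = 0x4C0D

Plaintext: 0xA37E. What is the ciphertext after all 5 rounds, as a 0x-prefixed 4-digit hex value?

0xB953

s_0 = plaintext = 0xA37E
s_1 = Round(s_0, k_0) = 0xE133
s_2 = Round(s_1, k_1) = 0x0EAB
s_3 = Round(s_2, k_2) = 0xEAB9
s_4 = Round(s_3, k_3) = 0xC3F1
s_5 = Round(s_4, k_4) = 0xB953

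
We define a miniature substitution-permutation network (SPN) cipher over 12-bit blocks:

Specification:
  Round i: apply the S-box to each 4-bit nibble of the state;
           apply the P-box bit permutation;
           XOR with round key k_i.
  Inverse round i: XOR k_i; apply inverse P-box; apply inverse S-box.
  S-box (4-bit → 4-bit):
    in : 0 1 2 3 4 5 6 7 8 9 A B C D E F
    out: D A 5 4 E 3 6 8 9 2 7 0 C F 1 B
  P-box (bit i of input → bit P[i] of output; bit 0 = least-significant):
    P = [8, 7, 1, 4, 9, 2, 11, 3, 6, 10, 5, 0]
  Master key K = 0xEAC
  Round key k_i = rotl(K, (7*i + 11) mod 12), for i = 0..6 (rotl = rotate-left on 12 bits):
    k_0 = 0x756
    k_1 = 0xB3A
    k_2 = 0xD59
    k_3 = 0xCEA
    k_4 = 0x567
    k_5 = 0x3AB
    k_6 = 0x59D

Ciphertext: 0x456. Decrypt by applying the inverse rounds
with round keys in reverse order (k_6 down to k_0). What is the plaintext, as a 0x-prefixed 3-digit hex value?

0xD04

s_0 = ciphertext = 0x456
s_1 = InvRound(s_0, k_6) = 0x87A
s_2 = InvRound(s_1, k_5) = 0x82F
s_3 = InvRound(s_2, k_4) = 0x5CE
s_4 = InvRound(s_3, k_3) = 0x36E
s_5 = InvRound(s_4, k_2) = 0x4AC
s_6 = InvRound(s_5, k_1) = 0x9AD
s_7 = InvRound(s_6, k_0) = 0xD04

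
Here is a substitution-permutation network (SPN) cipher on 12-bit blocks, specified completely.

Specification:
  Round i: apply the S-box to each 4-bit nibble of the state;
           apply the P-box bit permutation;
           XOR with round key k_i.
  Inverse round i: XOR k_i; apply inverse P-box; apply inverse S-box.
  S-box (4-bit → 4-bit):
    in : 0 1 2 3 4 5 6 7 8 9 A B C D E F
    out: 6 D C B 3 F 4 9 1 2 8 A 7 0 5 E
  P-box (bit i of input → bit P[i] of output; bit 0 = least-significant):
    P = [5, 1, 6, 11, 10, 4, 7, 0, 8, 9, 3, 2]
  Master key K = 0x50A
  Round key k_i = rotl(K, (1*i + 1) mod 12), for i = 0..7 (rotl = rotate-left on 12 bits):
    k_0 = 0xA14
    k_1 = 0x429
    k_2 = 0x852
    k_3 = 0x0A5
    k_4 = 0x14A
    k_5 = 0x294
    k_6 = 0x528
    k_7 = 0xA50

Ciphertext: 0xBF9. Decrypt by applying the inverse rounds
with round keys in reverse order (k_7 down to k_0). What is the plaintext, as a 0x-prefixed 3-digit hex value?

0x0FC

s_0 = ciphertext = 0xBF9
s_1 = InvRound(s_0, k_7) = 0xE28
s_2 = InvRound(s_1, k_6) = 0x4DA
s_3 = InvRound(s_2, k_5) = 0xF80
s_4 = InvRound(s_3, k_4) = 0x0EF
s_5 = InvRound(s_4, k_3) = 0x6D0
s_6 = InvRound(s_5, k_2) = 0x9EB
s_7 = InvRound(s_6, k_1) = 0x8EF
s_8 = InvRound(s_7, k_0) = 0x0FC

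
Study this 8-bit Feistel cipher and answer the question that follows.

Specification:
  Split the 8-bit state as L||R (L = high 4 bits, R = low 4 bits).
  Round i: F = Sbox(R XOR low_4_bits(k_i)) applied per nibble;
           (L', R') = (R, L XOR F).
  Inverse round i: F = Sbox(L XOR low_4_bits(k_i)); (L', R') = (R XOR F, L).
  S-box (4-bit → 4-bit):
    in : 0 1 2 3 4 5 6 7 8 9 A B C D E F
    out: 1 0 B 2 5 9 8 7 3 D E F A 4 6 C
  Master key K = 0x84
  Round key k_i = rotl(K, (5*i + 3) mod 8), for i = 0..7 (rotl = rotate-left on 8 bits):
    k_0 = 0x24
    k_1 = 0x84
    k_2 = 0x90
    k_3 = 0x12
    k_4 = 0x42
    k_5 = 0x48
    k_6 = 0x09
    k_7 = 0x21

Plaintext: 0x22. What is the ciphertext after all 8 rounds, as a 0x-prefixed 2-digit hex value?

0x6D

s_0 = plaintext = 0x22
s_1 = Round(s_0, k_0) = 0x2A
s_2 = Round(s_1, k_1) = 0xA4
s_3 = Round(s_2, k_2) = 0x4F
s_4 = Round(s_3, k_3) = 0xF0
s_5 = Round(s_4, k_4) = 0x04
s_6 = Round(s_5, k_5) = 0x4A
s_7 = Round(s_6, k_6) = 0xA6
s_8 = Round(s_7, k_7) = 0x6D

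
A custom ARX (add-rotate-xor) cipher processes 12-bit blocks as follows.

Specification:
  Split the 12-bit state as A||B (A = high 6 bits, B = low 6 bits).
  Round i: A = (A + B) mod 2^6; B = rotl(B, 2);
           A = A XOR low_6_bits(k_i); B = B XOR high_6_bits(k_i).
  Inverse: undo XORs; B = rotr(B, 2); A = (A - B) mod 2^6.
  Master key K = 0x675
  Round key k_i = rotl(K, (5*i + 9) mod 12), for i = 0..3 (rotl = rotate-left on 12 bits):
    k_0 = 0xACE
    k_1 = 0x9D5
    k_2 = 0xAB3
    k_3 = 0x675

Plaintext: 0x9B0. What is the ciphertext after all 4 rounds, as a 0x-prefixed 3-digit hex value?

0x4A2

s_0 = plaintext = 0x9B0
s_1 = Round(s_0, k_0) = 0x628
s_2 = Round(s_1, k_1) = 0x545
s_3 = Round(s_2, k_2) = 0xA7E
s_4 = Round(s_3, k_3) = 0x4A2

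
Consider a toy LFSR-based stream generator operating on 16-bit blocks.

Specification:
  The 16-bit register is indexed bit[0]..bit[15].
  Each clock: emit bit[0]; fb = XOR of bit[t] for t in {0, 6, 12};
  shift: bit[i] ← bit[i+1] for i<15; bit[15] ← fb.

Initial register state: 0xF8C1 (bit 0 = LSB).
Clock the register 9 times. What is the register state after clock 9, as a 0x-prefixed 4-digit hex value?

0x7EFC

reg_0 = 0xF8C1
clock 1: out=1, reg = 0xFC60
clock 2: out=0, reg = 0x7E30
clock 3: out=0, reg = 0xBF18
clock 4: out=0, reg = 0xDF8C
clock 5: out=0, reg = 0xEFC6
clock 6: out=0, reg = 0xF7E3
clock 7: out=1, reg = 0xFBF1
clock 8: out=1, reg = 0xFDF8
clock 9: out=0, reg = 0x7EFC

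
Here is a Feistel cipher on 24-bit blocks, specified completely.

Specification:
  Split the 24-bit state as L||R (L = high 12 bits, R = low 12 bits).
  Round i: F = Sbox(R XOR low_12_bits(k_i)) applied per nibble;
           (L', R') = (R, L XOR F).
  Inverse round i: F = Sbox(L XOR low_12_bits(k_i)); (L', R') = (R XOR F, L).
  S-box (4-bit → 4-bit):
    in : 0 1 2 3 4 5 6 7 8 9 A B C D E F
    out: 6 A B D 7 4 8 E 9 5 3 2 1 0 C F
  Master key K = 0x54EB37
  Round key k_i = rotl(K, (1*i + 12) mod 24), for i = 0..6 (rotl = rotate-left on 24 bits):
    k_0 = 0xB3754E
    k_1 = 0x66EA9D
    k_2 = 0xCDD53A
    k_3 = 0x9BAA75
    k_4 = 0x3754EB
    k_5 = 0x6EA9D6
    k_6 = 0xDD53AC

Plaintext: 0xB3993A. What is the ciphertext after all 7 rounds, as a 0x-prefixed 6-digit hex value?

0xBF287E

s_0 = plaintext = 0xB3993A
s_1 = Round(s_0, k_0) = 0x93AADE
s_2 = Round(s_1, k_1) = 0xADEF47
s_3 = Round(s_2, k_2) = 0xF4793E
s_4 = Round(s_3, k_3) = 0x93E235
s_5 = Round(s_4, k_4) = 0x235132
s_6 = Round(s_5, k_5) = 0x132BF2
s_7 = Round(s_6, k_6) = 0xBF287E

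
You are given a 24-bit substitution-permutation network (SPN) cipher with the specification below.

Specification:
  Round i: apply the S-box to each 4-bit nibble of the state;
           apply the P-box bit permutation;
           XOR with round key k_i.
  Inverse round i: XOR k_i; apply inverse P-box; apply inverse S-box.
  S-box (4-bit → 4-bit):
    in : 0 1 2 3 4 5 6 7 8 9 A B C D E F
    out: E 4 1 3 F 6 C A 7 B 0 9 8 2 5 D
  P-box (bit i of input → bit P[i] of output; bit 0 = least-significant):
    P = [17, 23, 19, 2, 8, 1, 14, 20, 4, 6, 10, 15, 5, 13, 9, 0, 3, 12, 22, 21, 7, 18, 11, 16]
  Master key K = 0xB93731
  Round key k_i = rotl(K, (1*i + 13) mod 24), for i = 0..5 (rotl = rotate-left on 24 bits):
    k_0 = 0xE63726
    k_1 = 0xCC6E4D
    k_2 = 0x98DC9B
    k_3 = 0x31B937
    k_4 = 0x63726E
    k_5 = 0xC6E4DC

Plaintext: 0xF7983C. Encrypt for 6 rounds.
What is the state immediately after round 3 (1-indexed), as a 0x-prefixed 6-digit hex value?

0xC22719

s_0 = plaintext = 0xF7983C
s_1 = Round(s_0, k_0) = 0xC70AD1
s_2 = Round(s_1, k_1) = 0xE55C4E
s_3 = Round(s_2, k_2) = 0xC22719
s_4 = Round(s_3, k_3) = 0xB2795B
s_5 = Round(s_4, k_4) = 0x6092B1
s_6 = Round(s_5, k_5) = 0xBFDDED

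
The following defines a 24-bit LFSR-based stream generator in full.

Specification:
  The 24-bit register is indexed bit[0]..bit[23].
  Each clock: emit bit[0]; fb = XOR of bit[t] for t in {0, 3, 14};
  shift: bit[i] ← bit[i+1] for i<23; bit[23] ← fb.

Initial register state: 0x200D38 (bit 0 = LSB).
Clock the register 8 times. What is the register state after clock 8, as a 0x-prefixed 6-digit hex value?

0x1F200D

reg_0 = 0x200D38
clock 1: out=0, reg = 0x90069C
clock 2: out=0, reg = 0xC8034E
clock 3: out=0, reg = 0xE401A7
clock 4: out=1, reg = 0xF200D3
clock 5: out=1, reg = 0xF90069
clock 6: out=1, reg = 0x7C8034
clock 7: out=0, reg = 0x3E401A
clock 8: out=0, reg = 0x1F200D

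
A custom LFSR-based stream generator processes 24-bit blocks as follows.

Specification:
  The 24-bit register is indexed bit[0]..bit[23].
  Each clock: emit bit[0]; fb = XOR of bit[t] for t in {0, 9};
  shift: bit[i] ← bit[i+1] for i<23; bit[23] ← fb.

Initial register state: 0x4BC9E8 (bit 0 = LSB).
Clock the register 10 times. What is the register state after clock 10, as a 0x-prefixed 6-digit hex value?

reg_0 = 0x4BC9E8
clock 1: out=0, reg = 0x25E4F4
clock 2: out=0, reg = 0x12F27A
clock 3: out=0, reg = 0x89793D
clock 4: out=1, reg = 0xC4BC9E
clock 5: out=0, reg = 0x625E4F
clock 6: out=1, reg = 0x312F27
clock 7: out=1, reg = 0x189793
clock 8: out=1, reg = 0x0C4BC9
clock 9: out=1, reg = 0x0625E4
clock 10: out=0, reg = 0x0312F2

0x0312F2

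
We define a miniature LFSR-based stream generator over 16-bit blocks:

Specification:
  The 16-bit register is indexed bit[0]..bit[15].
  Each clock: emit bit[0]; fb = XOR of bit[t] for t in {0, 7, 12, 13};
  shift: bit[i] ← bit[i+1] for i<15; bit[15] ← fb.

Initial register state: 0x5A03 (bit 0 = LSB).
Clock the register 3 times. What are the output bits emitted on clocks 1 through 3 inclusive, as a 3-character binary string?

110

reg_0 = 0x5A03
clock 1: out=1, reg = 0x2D01
clock 2: out=1, reg = 0x1680
clock 3: out=0, reg = 0x0B40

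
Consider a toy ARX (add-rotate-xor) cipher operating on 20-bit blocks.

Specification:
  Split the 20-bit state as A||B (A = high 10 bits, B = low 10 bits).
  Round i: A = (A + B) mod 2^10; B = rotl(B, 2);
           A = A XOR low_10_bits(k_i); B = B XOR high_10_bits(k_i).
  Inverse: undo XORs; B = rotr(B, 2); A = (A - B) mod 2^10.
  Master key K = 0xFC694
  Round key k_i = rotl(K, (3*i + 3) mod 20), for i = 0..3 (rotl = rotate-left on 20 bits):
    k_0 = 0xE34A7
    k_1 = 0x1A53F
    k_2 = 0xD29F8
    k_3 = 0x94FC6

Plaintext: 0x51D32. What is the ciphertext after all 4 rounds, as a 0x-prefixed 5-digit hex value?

s_0 = plaintext = 0x51D32
s_1 = Round(s_0, k_0) = 0xB7B44
s_2 = Round(s_1, k_1) = 0xC757A
s_3 = Round(s_2, k_2) = 0x5BEA3
s_4 = Round(s_3, k_3) = 0xF50DD

0xF50DD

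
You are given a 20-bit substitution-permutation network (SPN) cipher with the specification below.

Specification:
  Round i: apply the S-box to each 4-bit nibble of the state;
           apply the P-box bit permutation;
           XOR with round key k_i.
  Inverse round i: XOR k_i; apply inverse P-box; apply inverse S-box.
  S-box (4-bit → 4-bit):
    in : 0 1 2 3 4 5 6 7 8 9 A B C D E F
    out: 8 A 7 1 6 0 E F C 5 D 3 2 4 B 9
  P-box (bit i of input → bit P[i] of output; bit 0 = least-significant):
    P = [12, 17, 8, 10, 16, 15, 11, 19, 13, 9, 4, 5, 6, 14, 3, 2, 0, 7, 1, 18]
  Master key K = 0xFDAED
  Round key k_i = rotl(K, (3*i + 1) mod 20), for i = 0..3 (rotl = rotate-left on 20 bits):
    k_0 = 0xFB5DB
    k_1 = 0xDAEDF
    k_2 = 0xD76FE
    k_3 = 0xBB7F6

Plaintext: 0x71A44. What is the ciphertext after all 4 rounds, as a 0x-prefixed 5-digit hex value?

s_0 = plaintext = 0x71A44
s_1 = Round(s_0, k_0) = 0x95C6C
s_2 = Round(s_1, k_1) = 0x724DC
s_3 = Round(s_2, k_2) = 0xB3C25
s_4 = Round(s_3, k_3) = 0xA3D37

0xA3D37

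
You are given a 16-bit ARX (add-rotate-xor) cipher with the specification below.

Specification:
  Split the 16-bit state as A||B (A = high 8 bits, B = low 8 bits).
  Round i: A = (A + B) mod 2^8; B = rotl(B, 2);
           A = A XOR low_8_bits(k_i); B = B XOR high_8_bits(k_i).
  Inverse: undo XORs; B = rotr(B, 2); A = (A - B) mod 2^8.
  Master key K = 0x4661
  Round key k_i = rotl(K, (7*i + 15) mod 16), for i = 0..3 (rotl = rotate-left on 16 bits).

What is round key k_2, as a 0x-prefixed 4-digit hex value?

K = 0x4661
k_0 = rotl(K, (7*0+15) mod 16) = rotl(K, 15) = 0xA330
k_1 = rotl(K, (7*1+15) mod 16) = rotl(K, 6) = 0x9851
k_2 = rotl(K, (7*2+15) mod 16) = rotl(K, 13) = 0x28CC

0x28CC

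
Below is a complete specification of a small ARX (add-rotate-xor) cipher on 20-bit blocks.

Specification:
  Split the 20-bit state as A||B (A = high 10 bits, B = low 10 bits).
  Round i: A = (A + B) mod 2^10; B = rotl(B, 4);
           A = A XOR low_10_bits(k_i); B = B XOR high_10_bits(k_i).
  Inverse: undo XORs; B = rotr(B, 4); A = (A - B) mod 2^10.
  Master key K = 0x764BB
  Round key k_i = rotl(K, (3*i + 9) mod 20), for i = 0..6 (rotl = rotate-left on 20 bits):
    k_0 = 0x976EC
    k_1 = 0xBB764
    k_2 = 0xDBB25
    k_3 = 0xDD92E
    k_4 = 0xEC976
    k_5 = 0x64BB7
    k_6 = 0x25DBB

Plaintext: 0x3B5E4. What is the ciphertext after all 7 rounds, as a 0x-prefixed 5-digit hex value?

s_0 = plaintext = 0x3B5E4
s_1 = Round(s_0, k_0) = 0x0F41A
s_2 = Round(s_1, k_1) = 0xCCF4D
s_3 = Round(s_2, k_2) = 0x697B3
s_4 = Round(s_3, k_3) = 0x1D848
s_5 = Round(s_4, k_4) = 0x72333
s_6 = Round(s_5, k_5) = 0xD32AE
s_7 = Round(s_6, k_6) = 0x1067D

0x1067D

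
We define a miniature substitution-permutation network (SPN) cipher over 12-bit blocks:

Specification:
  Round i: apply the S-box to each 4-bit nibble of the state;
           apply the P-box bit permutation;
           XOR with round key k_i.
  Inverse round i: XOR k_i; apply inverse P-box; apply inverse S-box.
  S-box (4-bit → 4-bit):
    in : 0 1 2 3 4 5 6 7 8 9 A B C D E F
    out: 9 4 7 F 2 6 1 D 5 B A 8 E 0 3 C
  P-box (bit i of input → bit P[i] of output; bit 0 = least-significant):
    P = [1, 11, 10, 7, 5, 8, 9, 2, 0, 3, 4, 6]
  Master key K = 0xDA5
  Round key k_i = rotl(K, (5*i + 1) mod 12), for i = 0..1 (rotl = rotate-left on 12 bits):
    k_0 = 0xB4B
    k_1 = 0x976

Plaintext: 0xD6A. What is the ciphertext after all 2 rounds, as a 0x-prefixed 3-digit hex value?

s_0 = plaintext = 0xD6A
s_1 = Round(s_0, k_0) = 0x3EB
s_2 = Round(s_1, k_1) = 0x88F

0x88F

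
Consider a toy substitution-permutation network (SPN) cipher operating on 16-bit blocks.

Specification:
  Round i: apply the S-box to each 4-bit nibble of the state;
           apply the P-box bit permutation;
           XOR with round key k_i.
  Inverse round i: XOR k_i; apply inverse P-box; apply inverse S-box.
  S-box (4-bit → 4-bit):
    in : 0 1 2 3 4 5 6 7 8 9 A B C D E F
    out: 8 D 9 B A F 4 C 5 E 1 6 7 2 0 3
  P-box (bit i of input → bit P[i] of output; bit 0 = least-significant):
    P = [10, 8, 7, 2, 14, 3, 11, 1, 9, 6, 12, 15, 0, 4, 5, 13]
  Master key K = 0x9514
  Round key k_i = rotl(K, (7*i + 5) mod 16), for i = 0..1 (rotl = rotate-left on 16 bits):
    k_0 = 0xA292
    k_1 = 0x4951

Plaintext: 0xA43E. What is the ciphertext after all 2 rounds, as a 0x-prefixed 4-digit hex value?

0xCAFD

s_0 = plaintext = 0xA43E
s_1 = Round(s_0, k_0) = 0x62D9
s_2 = Round(s_1, k_1) = 0xCAFD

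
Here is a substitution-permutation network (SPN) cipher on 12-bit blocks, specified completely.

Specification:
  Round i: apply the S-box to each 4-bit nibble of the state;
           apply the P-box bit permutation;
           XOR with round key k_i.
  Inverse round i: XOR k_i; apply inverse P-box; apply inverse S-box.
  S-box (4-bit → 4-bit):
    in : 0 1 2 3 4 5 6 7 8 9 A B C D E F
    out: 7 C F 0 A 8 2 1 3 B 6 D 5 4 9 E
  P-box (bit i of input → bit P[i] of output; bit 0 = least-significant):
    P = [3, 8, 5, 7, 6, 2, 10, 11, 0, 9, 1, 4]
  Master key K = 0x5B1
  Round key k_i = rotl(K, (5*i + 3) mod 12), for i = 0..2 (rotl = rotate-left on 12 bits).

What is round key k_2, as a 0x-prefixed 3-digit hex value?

0xB62

K = 0x5B1
k_0 = rotl(K, (5*0+3) mod 12) = rotl(K, 3) = 0xD8A
k_1 = rotl(K, (5*1+3) mod 12) = rotl(K, 8) = 0x15B
k_2 = rotl(K, (5*2+3) mod 12) = rotl(K, 1) = 0xB62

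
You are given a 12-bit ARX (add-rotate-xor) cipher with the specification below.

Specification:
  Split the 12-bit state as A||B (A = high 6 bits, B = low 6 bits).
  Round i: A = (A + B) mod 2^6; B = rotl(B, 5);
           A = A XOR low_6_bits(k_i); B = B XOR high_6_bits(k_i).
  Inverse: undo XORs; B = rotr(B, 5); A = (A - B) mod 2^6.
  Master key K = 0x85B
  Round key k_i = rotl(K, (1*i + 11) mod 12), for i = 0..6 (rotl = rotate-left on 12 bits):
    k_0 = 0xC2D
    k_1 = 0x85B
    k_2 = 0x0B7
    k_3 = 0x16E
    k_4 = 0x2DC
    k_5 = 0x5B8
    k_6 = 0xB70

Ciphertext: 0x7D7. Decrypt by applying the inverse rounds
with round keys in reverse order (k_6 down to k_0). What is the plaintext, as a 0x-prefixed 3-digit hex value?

0xA60

s_0 = ciphertext = 0x7D7
s_1 = InvRound(s_0, k_6) = 0xEB5
s_2 = InvRound(s_1, k_5) = 0xEC7
s_3 = InvRound(s_2, k_4) = 0x3D8
s_4 = InvRound(s_3, k_3) = 0x9FA
s_5 = InvRound(s_4, k_2) = 0x7F1
s_6 = InvRound(s_5, k_1) = 0x920
s_7 = InvRound(s_6, k_0) = 0xA60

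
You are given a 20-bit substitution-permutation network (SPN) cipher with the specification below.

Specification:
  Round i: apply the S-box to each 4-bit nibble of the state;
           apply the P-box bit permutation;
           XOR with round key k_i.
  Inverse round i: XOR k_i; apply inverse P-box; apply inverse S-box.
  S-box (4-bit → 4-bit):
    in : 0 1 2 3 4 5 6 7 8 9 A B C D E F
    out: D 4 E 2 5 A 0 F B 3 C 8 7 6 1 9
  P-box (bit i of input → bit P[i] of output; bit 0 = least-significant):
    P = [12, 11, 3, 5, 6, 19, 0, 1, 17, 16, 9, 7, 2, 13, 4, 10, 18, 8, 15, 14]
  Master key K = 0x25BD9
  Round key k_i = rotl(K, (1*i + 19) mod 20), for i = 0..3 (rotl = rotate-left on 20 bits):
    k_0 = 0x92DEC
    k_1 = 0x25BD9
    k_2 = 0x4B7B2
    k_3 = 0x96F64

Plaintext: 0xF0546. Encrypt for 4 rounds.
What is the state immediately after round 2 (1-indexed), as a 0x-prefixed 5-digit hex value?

s_0 = plaintext = 0xF0546
s_1 = Round(s_0, k_0) = 0xC6939
s_2 = Round(s_1, k_1) = 0xDC2D9
s_3 = Round(s_2, k_2) = 0xD0C27
s_4 = Round(s_3, k_3) = 0x2F05B

0xDC2D9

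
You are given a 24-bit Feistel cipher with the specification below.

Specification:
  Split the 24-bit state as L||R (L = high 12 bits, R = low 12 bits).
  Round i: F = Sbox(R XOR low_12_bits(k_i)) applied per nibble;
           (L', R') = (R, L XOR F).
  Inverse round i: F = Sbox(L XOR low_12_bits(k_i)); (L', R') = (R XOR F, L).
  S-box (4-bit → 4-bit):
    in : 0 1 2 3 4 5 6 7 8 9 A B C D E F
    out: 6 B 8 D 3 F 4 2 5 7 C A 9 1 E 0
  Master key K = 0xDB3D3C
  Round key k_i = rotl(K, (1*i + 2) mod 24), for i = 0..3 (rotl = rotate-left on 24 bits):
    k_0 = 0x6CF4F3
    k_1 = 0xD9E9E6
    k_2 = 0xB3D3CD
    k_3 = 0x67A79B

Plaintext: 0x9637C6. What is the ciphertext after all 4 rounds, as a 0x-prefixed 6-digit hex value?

s_0 = plaintext = 0x9637C6
s_1 = Round(s_0, k_0) = 0x7C64BC
s_2 = Round(s_1, k_1) = 0x4BC63A
s_3 = Round(s_2, k_2) = 0x63ABBE
s_4 = Round(s_3, k_3) = 0xBBEFB5

0xBBEFB5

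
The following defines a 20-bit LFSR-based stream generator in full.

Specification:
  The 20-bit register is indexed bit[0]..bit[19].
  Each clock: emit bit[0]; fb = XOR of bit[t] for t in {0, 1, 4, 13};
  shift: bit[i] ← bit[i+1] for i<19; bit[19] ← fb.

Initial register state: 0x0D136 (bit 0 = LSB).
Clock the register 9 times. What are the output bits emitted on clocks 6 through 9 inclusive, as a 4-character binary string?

1001

reg_0 = 0x0D136
clock 1: out=0, reg = 0x0689B
clock 2: out=1, reg = 0x0344D
clock 3: out=1, reg = 0x01A26
clock 4: out=0, reg = 0x80D13
clock 5: out=1, reg = 0xC0689
clock 6: out=1, reg = 0xE0344
clock 7: out=0, reg = 0x701A2
clock 8: out=0, reg = 0xB80D1
clock 9: out=1, reg = 0x5C068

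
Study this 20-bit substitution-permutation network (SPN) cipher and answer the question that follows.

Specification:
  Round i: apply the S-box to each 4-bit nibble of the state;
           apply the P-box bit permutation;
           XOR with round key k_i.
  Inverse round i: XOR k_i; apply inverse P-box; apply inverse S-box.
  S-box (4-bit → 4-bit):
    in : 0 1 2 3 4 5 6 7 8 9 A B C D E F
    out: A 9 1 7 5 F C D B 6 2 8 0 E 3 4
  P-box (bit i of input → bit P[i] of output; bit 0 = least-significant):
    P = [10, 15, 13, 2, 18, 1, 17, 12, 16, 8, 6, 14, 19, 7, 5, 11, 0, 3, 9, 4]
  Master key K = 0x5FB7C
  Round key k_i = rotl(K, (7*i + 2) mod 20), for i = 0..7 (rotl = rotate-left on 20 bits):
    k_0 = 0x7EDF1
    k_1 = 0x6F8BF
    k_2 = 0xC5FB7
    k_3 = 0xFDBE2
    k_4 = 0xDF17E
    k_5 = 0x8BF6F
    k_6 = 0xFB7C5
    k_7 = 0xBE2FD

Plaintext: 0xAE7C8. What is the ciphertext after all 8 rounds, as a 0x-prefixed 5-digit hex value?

0xBB86E

s_0 = plaintext = 0xAE7C8
s_1 = Round(s_0, k_0) = 0xE293D
s_2 = Round(s_1, k_1) = 0x859F0
s_3 = Round(s_2, k_2) = 0x6D64A
s_4 = Round(s_3, k_3) = 0x91112
s_5 = Round(s_4, k_4) = 0x0AF76
s_6 = Round(s_5, k_5) = 0xE8FB3
s_7 = Round(s_6, k_6) = 0x70B0C
s_8 = Round(s_7, k_7) = 0xBB86E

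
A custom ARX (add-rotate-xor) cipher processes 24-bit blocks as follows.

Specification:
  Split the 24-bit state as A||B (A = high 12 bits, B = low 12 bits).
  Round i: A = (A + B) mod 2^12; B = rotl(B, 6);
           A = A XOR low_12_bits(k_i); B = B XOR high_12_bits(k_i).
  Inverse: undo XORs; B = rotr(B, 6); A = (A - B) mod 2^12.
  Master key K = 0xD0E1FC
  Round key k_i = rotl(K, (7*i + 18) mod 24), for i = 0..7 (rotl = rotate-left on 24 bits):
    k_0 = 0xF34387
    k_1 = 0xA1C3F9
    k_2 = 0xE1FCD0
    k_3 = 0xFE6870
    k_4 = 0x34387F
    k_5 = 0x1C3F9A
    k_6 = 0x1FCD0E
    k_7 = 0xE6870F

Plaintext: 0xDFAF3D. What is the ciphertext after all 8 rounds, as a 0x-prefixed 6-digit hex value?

s_0 = plaintext = 0xDFAF3D
s_1 = Round(s_0, k_0) = 0xEB0048
s_2 = Round(s_1, k_1) = 0xD0181D
s_3 = Round(s_2, k_2) = 0x9CE97F
s_4 = Round(s_3, k_3) = 0xB3D003
s_5 = Round(s_4, k_4) = 0x33F383
s_6 = Round(s_5, k_5) = 0x95810D
s_7 = Round(s_6, k_6) = 0x76B2B8
s_8 = Round(s_7, k_7) = 0xD2C062

0xD2C062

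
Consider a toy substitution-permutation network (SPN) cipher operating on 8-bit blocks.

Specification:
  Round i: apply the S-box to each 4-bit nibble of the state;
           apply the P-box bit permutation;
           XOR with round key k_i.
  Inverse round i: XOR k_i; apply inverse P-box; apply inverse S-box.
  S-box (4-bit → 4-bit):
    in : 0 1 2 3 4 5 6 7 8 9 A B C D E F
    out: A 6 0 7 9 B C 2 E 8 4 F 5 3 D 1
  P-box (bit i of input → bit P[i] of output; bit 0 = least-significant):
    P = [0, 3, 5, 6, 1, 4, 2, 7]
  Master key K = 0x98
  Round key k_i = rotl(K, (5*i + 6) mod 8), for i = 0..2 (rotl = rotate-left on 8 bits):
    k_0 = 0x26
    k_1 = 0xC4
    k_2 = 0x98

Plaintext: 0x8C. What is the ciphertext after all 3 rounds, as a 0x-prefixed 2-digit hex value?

0x15

s_0 = plaintext = 0x8C
s_1 = Round(s_0, k_0) = 0x93
s_2 = Round(s_1, k_1) = 0x6D
s_3 = Round(s_2, k_2) = 0x15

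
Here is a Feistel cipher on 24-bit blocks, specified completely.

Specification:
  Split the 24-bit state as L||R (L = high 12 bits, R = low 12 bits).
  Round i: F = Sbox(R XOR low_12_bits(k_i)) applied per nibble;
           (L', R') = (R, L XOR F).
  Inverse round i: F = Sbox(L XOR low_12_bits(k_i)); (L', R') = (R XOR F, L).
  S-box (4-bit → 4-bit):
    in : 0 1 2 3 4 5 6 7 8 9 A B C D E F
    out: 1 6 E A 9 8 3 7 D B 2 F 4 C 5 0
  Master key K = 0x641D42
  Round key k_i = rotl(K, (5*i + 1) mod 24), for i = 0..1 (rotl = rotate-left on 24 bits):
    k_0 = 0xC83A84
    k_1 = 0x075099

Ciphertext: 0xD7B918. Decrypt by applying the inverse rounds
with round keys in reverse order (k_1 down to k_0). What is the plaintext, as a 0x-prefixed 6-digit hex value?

0xD35546

s_0 = ciphertext = 0xD7B918
s_1 = InvRound(s_0, k_1) = 0x546D7B
s_2 = InvRound(s_1, k_0) = 0xD35546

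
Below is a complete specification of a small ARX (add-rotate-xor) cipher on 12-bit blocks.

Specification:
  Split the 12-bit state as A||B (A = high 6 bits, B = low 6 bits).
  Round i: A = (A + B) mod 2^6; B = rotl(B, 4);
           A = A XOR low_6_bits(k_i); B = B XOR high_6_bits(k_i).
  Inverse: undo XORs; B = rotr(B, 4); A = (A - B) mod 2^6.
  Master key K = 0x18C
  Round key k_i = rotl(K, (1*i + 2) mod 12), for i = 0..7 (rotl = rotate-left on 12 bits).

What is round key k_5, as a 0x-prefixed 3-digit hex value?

K = 0x18C
k_0 = rotl(K, (1*0+2) mod 12) = rotl(K, 2) = 0x630
k_1 = rotl(K, (1*1+2) mod 12) = rotl(K, 3) = 0xC60
k_2 = rotl(K, (1*2+2) mod 12) = rotl(K, 4) = 0x8C1
k_3 = rotl(K, (1*3+2) mod 12) = rotl(K, 5) = 0x183
k_4 = rotl(K, (1*4+2) mod 12) = rotl(K, 6) = 0x306
k_5 = rotl(K, (1*5+2) mod 12) = rotl(K, 7) = 0x60C

0x60C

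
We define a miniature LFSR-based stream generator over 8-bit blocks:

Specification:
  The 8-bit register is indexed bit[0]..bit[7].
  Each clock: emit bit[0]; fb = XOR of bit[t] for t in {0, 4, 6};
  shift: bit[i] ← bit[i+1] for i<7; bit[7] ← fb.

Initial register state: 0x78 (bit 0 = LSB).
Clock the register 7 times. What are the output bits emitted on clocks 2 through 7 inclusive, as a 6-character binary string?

001111

reg_0 = 0x78
clock 1: out=0, reg = 0x3C
clock 2: out=0, reg = 0x9E
clock 3: out=0, reg = 0xCF
clock 4: out=1, reg = 0x67
clock 5: out=1, reg = 0x33
clock 6: out=1, reg = 0x19
clock 7: out=1, reg = 0x0C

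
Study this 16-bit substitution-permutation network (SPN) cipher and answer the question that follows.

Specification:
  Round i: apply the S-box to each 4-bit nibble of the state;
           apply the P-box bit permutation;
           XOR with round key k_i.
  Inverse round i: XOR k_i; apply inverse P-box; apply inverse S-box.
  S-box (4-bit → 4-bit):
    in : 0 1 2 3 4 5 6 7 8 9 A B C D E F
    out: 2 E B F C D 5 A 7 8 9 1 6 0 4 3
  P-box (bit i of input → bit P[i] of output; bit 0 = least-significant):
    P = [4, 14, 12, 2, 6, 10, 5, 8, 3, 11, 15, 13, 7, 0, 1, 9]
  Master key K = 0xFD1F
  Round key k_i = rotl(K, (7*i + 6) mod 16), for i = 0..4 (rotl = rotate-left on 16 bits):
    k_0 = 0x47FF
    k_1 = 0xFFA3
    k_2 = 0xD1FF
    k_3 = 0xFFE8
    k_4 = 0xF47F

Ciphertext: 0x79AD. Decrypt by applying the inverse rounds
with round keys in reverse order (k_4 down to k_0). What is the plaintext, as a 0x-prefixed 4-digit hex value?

0x5132

s_0 = ciphertext = 0x79AD
s_1 = InvRound(s_0, k_4) = 0x6C2B
s_2 = InvRound(s_1, k_3) = 0x3EAE
s_3 = InvRound(s_2, k_2) = 0x712F
s_4 = InvRound(s_3, k_1) = 0xA809
s_5 = InvRound(s_4, k_0) = 0x5132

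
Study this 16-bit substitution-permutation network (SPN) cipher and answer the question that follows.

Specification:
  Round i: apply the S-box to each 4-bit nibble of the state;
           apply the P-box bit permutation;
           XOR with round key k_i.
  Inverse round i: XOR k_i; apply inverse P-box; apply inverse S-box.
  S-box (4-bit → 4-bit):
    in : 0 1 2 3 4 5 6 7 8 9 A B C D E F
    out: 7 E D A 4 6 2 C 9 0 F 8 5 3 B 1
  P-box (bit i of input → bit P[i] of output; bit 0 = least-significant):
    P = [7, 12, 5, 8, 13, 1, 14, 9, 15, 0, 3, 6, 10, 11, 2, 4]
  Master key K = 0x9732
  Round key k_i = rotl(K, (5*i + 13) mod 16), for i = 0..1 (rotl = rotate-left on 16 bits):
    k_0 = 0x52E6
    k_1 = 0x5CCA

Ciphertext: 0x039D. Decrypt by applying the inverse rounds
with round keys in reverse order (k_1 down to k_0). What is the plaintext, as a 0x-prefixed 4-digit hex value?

s_0 = ciphertext = 0x039D
s_1 = InvRound(s_0, k_1) = 0xA313
s_2 = InvRound(s_1, k_0) = 0x7ECA

0x7ECA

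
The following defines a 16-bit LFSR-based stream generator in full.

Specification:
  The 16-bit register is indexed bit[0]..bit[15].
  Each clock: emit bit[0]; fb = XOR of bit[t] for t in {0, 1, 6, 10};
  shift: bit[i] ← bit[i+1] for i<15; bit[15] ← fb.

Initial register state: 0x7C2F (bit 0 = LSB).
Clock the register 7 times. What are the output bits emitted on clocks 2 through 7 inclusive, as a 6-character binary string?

reg_0 = 0x7C2F
clock 1: out=1, reg = 0xBE17
clock 2: out=1, reg = 0xDF0B
clock 3: out=1, reg = 0xEF85
clock 4: out=1, reg = 0x77C2
clock 5: out=0, reg = 0xBBE1
clock 6: out=1, reg = 0x5DF0
clock 7: out=0, reg = 0x2EF8

111010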